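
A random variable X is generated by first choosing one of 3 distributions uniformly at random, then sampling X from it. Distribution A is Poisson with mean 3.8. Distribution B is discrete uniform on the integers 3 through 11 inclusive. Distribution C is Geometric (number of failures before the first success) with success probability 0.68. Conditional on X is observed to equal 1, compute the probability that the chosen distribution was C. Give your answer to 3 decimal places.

Likelihoods P(X=1 | ·): A: 0.0850089; B: 0; C: 0.2176.
Posterior ∝ prior × likelihood. Numerator for C: 0.333333·0.2176 = 0.0725333.
Normalizing constant: 0.333333·0.0850089 + 0.333333·0 + 0.333333·0.2176 = 0.10087.
P(C | observation) = 0.0725333 / 0.10087 = 0.71908.

0.719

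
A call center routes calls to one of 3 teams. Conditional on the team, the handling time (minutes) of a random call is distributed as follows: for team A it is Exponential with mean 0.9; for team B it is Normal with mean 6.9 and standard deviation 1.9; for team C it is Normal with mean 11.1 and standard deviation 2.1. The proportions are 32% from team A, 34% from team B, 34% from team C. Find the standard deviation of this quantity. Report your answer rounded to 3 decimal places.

Per component, A: μ=0.9, E[X²]=1.62; B: μ=6.9, E[X²]=51.22; C: μ=11.1, E[X²]=127.62.
E[X] = 0.32·0.9 + 0.34·6.9 + 0.34·11.1 = 6.408.
E[X²] = 0.32·1.62 + 0.34·51.22 + 0.34·127.62 = 61.324.
Var(X) = E[X²] − (E[X])² = 61.324 − 41.0625 = 20.2615.
SD(X) = √20.2615 = 4.50128.

4.501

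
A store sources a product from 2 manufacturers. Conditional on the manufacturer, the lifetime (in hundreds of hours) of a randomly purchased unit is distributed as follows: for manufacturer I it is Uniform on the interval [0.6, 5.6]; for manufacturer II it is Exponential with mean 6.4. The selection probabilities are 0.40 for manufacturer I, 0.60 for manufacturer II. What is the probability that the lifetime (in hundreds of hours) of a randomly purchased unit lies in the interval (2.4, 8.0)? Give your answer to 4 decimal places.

0.4965

Conditional on each manufacturer, P(2.4 < X < 8.0): I: 0.64; II: 0.400784.
By total probability, P(2.4 < X < 8.0) = 0.4·0.64 + 0.6·0.400784 = 0.496471.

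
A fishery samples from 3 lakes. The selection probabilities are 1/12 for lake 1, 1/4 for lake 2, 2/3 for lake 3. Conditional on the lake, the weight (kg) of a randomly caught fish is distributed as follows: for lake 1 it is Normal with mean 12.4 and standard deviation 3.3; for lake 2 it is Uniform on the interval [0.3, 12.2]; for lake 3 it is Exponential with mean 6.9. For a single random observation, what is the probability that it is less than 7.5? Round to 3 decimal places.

0.599

Conditional on each lake, P(X < 7.5): 1: 0.068792; 2: 0.605042; 3: 0.662759.
By total probability, P(X < 7.5) = 0.0833333·0.068792 + 0.25·0.605042 + 0.666667·0.662759 = 0.598832.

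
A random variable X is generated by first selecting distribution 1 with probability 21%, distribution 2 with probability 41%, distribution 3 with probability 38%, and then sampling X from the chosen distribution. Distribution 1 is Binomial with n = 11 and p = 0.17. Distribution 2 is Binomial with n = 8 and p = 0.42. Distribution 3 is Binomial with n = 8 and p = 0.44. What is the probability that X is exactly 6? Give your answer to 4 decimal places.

0.0463

Conditional on each component, P(X = 6): 1: 0.00439264; 2: 0.0517023; 3: 0.0637162.
By total probability, P(X = 6) = 0.21·0.00439264 + 0.41·0.0517023 + 0.38·0.0637162 = 0.0463326.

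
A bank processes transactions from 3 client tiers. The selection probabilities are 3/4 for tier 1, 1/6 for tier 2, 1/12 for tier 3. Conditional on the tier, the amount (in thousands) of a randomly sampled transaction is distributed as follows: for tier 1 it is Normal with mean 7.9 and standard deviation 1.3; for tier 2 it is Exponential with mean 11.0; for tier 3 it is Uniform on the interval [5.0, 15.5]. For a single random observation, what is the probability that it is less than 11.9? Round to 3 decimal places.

0.914

Conditional on each tier, P(X < 11.9): 1: 0.998954; 2: 0.661021; 3: 0.657143.
By total probability, P(X < 11.9) = 0.75·0.998954 + 0.166667·0.661021 + 0.0833333·0.657143 = 0.914148.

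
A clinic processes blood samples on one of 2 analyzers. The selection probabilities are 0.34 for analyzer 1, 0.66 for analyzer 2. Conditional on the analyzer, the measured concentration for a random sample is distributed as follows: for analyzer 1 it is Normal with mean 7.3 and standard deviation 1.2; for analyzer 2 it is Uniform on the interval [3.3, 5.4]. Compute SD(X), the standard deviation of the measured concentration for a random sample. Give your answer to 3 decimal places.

1.639

Per component, 1: μ=7.3, E[X²]=54.73; 2: μ=4.35, E[X²]=19.29.
E[X] = 0.34·7.3 + 0.66·4.35 = 5.353.
E[X²] = 0.34·54.73 + 0.66·19.29 = 31.3396.
Var(X) = E[X²] − (E[X])² = 31.3396 − 28.6546 = 2.68499.
SD(X) = √2.68499 = 1.63859.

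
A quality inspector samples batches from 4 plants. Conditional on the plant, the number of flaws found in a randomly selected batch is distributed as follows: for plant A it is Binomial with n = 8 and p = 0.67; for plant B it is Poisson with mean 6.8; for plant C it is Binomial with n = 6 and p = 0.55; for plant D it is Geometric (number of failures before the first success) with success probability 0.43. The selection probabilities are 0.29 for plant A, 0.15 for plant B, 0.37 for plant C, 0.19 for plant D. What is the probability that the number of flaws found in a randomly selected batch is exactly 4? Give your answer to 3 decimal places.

Conditional on each plant, P(X = 4): A: 0.167283; B: 0.0992252; C: 0.27795; D: 0.0453908.
By total probability, P(X = 4) = 0.29·0.167283 + 0.15·0.0992252 + 0.37·0.27795 + 0.19·0.0453908 = 0.174862.

0.175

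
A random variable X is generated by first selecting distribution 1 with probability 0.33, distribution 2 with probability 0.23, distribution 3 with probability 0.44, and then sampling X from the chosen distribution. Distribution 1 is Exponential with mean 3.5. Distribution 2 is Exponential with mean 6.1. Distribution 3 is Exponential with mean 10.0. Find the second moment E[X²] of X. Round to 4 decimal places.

113.2016

For each component E[X²] = Var + (mean)², giving 1: 24.5; 2: 74.42; 3: 200.
Overall E[X²] = 0.33·24.5 + 0.23·74.42 + 0.44·200 = 113.202.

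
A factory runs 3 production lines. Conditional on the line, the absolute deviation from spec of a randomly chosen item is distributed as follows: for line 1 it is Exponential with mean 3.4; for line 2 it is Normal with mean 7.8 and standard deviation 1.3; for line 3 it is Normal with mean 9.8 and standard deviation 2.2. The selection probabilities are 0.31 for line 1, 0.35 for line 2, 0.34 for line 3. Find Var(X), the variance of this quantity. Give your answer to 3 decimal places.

Per component, 1: μ=3.4, E[X²]=23.12; 2: μ=7.8, E[X²]=62.53; 3: μ=9.8, E[X²]=100.88.
E[X] = 0.31·3.4 + 0.35·7.8 + 0.34·9.8 = 7.116.
E[X²] = 0.31·23.12 + 0.35·62.53 + 0.34·100.88 = 63.3519.
Var(X) = E[X²] − (E[X])² = 63.3519 − 50.6375 = 12.7144.

12.714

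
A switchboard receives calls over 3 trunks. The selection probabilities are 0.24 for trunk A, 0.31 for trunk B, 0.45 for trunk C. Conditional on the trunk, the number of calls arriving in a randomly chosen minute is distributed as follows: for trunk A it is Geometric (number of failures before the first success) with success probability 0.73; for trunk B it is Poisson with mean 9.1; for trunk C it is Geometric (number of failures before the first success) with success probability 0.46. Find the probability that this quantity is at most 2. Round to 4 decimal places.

Conditional on each trunk, P(X ≤ 2): A: 0.980317; B: 0.00575135; C: 0.842536.
By total probability, P(X ≤ 2) = 0.24·0.980317 + 0.31·0.00575135 + 0.45·0.842536 = 0.6162.

0.6162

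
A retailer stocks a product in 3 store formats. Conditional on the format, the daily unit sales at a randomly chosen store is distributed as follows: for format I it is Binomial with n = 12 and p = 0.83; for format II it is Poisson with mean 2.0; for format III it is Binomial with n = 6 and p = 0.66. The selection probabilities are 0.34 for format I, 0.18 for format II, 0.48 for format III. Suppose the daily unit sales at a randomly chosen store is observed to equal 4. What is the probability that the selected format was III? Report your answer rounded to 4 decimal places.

Likelihoods P(X=4 | ·): I: 0.000163874; II: 0.0902235; III: 0.329022.
Posterior ∝ prior × likelihood. Numerator for III: 0.48·0.329022 = 0.157931.
Normalizing constant: 0.34·0.000163874 + 0.18·0.0902235 + 0.48·0.329022 = 0.174226.
P(III | observation) = 0.157931 / 0.174226 = 0.906467.

0.9065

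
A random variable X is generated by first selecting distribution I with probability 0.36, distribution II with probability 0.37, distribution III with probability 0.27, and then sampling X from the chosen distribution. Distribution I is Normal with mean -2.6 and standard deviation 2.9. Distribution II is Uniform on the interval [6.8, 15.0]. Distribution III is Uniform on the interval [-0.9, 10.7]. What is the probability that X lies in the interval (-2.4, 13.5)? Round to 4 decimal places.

0.7424

Conditional on each component, P(-2.4 < X < 13.5): I: 0.472509; II: 0.817073; III: 1.
By total probability, P(-2.4 < X < 13.5) = 0.36·0.472509 + 0.37·0.817073 + 0.27·1 = 0.74242.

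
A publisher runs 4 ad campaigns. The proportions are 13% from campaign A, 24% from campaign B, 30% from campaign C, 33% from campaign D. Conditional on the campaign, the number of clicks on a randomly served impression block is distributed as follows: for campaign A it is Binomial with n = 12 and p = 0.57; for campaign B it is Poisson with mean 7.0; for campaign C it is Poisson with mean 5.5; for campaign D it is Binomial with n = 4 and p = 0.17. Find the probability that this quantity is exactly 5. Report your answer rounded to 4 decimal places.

Conditional on each campaign, P(X = 5): A: 0.129532; B: 0.127717; C: 0.171401; D: 0.
By total probability, P(X = 5) = 0.13·0.129532 + 0.24·0.127717 + 0.3·0.171401 + 0.33·0 = 0.0989114.

0.0989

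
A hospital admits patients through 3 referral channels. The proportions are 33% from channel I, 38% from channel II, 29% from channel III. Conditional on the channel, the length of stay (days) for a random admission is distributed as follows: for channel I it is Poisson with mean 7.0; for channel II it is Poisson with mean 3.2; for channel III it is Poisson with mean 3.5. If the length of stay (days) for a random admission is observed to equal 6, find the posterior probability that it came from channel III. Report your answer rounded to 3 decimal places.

Likelihoods P(X=6 | ·): I: 0.149003; II: 0.060789; III: 0.0770983.
Posterior ∝ prior × likelihood. Numerator for III: 0.29·0.0770983 = 0.0223585.
Normalizing constant: 0.33·0.149003 + 0.38·0.060789 + 0.29·0.0770983 = 0.0946293.
P(III | observation) = 0.0223585 / 0.0946293 = 0.236275.

0.236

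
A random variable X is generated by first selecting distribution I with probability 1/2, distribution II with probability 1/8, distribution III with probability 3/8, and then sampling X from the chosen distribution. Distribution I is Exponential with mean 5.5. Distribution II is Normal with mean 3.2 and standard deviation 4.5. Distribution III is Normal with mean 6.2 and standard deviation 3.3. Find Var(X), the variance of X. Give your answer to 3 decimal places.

22.584

Per component, I: μ=5.5, E[X²]=60.5; II: μ=3.2, E[X²]=30.49; III: μ=6.2, E[X²]=49.33.
E[X] = 0.5·5.5 + 0.125·3.2 + 0.375·6.2 = 5.475.
E[X²] = 0.5·60.5 + 0.125·30.49 + 0.375·49.33 = 52.56.
Var(X) = E[X²] − (E[X])² = 52.56 − 29.9756 = 22.5844.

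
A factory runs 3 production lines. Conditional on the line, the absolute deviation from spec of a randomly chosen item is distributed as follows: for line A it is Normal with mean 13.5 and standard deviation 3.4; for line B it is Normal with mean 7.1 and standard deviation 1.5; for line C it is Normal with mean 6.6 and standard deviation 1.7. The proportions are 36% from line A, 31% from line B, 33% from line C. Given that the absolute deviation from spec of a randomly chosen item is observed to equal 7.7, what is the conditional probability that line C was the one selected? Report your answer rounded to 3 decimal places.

0.422

Likelihoods f(7.7 | ·): A: 0.0273858; B: 0.245513; C: 0.190346.
Posterior ∝ prior × likelihood. Numerator for C: 0.33·0.190346 = 0.0628143.
Normalizing constant: 0.36·0.0273858 + 0.31·0.245513 + 0.33·0.190346 = 0.148782.
P(C | observation) = 0.0628143 / 0.148782 = 0.422189.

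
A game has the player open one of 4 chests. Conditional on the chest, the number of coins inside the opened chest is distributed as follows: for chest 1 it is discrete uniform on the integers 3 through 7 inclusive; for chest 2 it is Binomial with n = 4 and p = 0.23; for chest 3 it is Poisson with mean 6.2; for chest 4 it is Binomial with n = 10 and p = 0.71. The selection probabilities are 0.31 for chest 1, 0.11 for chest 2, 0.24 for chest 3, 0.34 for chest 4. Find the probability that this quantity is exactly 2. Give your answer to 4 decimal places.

Conditional on each chest, P(X = 2): 1: 0; 2: 0.188186; 3: 0.0390057; 4: 0.00113478.
By total probability, P(X = 2) = 0.31·0 + 0.11·0.188186 + 0.24·0.0390057 + 0.34·0.00113478 = 0.0304477.

0.0304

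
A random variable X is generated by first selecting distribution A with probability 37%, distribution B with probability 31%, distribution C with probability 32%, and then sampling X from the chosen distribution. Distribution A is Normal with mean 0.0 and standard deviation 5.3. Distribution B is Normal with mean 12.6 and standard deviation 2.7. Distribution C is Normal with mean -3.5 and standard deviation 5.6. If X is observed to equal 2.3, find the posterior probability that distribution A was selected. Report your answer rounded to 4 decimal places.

Likelihoods f(2.3 | ·): A: 0.0685078; B: 0.000102198; C: 0.0416665.
Posterior ∝ prior × likelihood. Numerator for A: 0.37·0.0685078 = 0.0253479.
Normalizing constant: 0.37·0.0685078 + 0.31·0.000102198 + 0.32·0.0416665 = 0.0387129.
P(A | observation) = 0.0253479 / 0.0387129 = 0.654767.

0.6548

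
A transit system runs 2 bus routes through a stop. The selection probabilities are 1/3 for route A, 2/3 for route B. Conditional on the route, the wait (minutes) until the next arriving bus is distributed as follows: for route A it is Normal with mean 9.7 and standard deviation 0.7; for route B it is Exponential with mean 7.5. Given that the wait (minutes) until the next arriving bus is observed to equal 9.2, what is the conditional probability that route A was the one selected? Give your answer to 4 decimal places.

0.8495

Likelihoods f(9.2 | ·): A: 0.441593; B: 0.0391025.
Posterior ∝ prior × likelihood. Numerator for A: 0.333333·0.441593 = 0.147198.
Normalizing constant: 0.333333·0.441593 + 0.666667·0.0391025 = 0.173266.
P(A | observation) = 0.147198 / 0.173266 = 0.849548.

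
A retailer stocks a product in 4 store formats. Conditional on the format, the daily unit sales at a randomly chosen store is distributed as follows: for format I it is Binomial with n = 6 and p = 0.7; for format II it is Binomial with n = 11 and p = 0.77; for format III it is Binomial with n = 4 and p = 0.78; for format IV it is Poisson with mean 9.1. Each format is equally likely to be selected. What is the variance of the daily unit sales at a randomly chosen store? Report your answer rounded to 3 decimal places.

Per component, I: μ=4.2, E[X²]=18.9; II: μ=8.47, E[X²]=73.689; III: μ=3.12, E[X²]=10.4208; IV: μ=9.1, E[X²]=91.91.
E[X] = 0.25·4.2 + 0.25·8.47 + 0.25·3.12 + 0.25·9.1 = 6.2225.
E[X²] = 0.25·18.9 + 0.25·73.689 + 0.25·10.4208 + 0.25·91.91 = 48.7299.
Var(X) = E[X²] − (E[X])² = 48.7299 − 38.7195 = 10.0104.

10.010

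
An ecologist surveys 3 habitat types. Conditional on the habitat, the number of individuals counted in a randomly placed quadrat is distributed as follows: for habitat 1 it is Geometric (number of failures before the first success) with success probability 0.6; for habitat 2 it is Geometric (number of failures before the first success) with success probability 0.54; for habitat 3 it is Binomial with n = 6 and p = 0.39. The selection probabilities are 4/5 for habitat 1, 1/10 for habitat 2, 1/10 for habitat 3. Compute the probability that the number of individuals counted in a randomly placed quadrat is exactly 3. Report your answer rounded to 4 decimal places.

Conditional on each habitat, P(X = 3): 1: 0.0384; 2: 0.0525614; 3: 0.269286.
By total probability, P(X = 3) = 0.8·0.0384 + 0.1·0.0525614 + 0.1·0.269286 = 0.0629047.

0.0629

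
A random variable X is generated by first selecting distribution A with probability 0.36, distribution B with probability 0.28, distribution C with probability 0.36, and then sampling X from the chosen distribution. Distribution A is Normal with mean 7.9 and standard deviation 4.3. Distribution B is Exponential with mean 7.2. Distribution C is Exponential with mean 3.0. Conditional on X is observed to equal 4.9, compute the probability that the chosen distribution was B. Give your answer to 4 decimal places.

Likelihoods f(4.9 | ·): A: 0.0727353; B: 0.0703244; C: 0.0650925.
Posterior ∝ prior × likelihood. Numerator for B: 0.28·0.0703244 = 0.0196908.
Normalizing constant: 0.36·0.0727353 + 0.28·0.0703244 + 0.36·0.0650925 = 0.0693088.
P(B | observation) = 0.0196908 / 0.0693088 = 0.284103.

0.2841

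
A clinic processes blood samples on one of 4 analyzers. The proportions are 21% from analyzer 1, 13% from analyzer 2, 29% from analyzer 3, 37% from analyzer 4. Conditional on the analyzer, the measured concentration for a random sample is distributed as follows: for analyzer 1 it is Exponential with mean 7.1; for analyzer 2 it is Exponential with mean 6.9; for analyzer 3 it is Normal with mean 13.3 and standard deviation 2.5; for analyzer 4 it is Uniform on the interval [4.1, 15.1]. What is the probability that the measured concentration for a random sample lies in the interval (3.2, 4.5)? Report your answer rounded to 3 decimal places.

Conditional on each analyzer, P(3.2 < X < 4.5): 1: 0.106609; 2: 0.107997; 3: 0.000189048; 4: 0.0363636.
By total probability, P(3.2 < X < 4.5) = 0.21·0.106609 + 0.13·0.107997 + 0.29·0.000189048 + 0.37·0.0363636 = 0.0499369.

0.050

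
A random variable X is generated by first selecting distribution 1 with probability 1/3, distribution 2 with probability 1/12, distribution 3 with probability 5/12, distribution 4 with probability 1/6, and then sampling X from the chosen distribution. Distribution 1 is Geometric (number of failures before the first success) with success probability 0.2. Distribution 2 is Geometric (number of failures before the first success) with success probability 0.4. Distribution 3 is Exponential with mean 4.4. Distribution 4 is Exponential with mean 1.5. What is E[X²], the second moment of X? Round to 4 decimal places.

29.3833

For each component E[X²] = Var + (mean)², giving 1: 36; 2: 6; 3: 38.72; 4: 4.5.
Overall E[X²] = 0.333333·36 + 0.0833333·6 + 0.416667·38.72 + 0.166667·4.5 = 29.3833.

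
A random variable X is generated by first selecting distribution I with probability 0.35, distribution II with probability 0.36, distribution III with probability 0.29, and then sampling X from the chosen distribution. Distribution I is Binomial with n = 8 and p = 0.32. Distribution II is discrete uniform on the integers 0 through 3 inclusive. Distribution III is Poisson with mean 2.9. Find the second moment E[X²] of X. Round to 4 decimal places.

For each component E[X²] = Var + (mean)², giving I: 8.2944; II: 3.5; III: 11.31.
Overall E[X²] = 0.35·8.2944 + 0.36·3.5 + 0.29·11.31 = 7.44294.

7.4429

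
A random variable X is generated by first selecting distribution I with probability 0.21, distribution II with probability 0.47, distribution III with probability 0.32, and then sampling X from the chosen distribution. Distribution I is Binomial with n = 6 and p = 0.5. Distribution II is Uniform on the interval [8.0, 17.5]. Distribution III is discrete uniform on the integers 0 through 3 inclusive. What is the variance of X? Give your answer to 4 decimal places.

Per component, I: μ=3, E[X²]=10.5; II: μ=12.75, E[X²]=170.083; III: μ=1.5, E[X²]=3.5.
E[X] = 0.21·3 + 0.47·12.75 + 0.32·1.5 = 7.1025.
E[X²] = 0.21·10.5 + 0.47·170.083 + 0.32·3.5 = 83.2642.
Var(X) = E[X²] − (E[X])² = 83.2642 − 50.4455 = 32.8187.

32.8187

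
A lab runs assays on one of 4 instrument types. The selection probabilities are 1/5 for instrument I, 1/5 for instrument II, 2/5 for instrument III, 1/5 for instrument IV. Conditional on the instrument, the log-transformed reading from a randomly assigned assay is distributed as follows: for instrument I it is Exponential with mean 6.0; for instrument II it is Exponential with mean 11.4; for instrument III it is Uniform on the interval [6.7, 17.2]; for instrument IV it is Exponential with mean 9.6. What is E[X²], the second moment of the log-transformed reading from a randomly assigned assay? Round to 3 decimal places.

164.044

For each component E[X²] = Var + (mean)², giving I: 72; II: 259.92; III: 151.99; IV: 184.32.
Overall E[X²] = 0.2·72 + 0.2·259.92 + 0.4·151.99 + 0.2·184.32 = 164.044.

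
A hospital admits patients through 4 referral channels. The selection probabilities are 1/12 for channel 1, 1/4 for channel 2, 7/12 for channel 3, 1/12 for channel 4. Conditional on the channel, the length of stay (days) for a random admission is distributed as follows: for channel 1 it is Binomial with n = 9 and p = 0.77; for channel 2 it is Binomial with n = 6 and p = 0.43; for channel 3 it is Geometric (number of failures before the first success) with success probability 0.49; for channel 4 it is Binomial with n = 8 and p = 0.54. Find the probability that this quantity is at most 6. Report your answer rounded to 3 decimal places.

Conditional on each channel, P(X ≤ 6): 1: 0.343423; 2: 1; 3: 0.991026; 4: 0.943497.
By total probability, P(X ≤ 6) = 0.0833333·0.343423 + 0.25·1 + 0.583333·0.991026 + 0.0833333·0.943497 = 0.935342.

0.935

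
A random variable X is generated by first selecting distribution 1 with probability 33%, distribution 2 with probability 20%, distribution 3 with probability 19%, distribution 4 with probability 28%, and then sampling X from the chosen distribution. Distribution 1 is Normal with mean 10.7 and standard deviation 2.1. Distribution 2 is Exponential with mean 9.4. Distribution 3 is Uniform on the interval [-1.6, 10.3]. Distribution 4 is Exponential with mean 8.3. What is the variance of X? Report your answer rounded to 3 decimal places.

45.698

Per component, 1: μ=10.7, E[X²]=118.9; 2: μ=9.4, E[X²]=176.72; 3: μ=4.35, E[X²]=30.7233; 4: μ=8.3, E[X²]=137.78.
E[X] = 0.33·10.7 + 0.2·9.4 + 0.19·4.35 + 0.28·8.3 = 8.5615.
E[X²] = 0.33·118.9 + 0.2·176.72 + 0.19·30.7233 + 0.28·137.78 = 118.997.
Var(X) = E[X²] − (E[X])² = 118.997 − 73.2993 = 45.6976.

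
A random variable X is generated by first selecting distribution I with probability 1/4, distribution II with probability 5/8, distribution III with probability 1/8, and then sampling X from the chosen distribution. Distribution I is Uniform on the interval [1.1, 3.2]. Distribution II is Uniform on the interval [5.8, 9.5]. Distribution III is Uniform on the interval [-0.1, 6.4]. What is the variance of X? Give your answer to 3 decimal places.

7.585

Per component, I: μ=2.15, E[X²]=4.99; II: μ=7.65, E[X²]=59.6633; III: μ=3.15, E[X²]=13.4433.
E[X] = 0.25·2.15 + 0.625·7.65 + 0.125·3.15 = 5.7125.
E[X²] = 0.25·4.99 + 0.625·59.6633 + 0.125·13.4433 = 40.2175.
Var(X) = E[X²] − (E[X])² = 40.2175 − 32.6327 = 7.58484.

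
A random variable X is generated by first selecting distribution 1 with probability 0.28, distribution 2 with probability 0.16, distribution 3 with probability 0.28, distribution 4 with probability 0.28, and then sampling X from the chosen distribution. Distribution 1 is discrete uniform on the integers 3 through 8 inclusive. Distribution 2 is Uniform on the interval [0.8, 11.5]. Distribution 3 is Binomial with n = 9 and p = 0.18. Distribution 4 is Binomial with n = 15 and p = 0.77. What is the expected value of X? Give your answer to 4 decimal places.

Component means — 1: 5.5; 2: 6.15; 3: 1.62; 4: 11.55.
E[X] = 0.28·5.5 + 0.16·6.15 + 0.28·1.62 + 0.28·11.55 = 6.2116.

6.2116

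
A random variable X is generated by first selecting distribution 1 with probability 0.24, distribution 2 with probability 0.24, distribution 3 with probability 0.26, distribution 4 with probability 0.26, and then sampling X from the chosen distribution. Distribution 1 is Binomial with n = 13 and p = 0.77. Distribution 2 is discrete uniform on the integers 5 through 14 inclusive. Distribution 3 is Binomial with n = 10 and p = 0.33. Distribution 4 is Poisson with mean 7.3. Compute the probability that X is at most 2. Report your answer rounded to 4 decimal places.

0.0860

Conditional on each component, P(X ≤ 2): 1: 4.63079e-06; 2: 0; 3: 0.307003; 4: 0.0236067.
By total probability, P(X ≤ 2) = 0.24·4.63079e-06 + 0.24·0 + 0.26·0.307003 + 0.26·0.0236067 = 0.0859597.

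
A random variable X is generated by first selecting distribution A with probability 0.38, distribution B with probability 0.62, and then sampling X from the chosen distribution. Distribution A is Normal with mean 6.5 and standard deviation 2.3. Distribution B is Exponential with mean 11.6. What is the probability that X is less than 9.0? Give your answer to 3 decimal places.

Conditional on each component, P(X < 9.0): A: 0.861472; B: 0.539693.
By total probability, P(X < 9.0) = 0.38·0.861472 + 0.62·0.539693 = 0.661969.

0.662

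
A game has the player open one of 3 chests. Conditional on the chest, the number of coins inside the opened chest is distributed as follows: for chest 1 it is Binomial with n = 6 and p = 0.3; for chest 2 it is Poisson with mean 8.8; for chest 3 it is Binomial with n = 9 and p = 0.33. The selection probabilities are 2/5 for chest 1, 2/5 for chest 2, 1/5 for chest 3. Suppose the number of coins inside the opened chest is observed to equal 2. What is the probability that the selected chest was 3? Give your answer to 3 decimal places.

0.265

Likelihoods P(X=2 | ·): 1: 0.324135; 2: 0.00583638; 3: 0.237604.
Posterior ∝ prior × likelihood. Numerator for 3: 0.2·0.237604 = 0.0475208.
Normalizing constant: 0.4·0.324135 + 0.4·0.00583638 + 0.2·0.237604 = 0.179509.
P(3 | observation) = 0.0475208 / 0.179509 = 0.264726.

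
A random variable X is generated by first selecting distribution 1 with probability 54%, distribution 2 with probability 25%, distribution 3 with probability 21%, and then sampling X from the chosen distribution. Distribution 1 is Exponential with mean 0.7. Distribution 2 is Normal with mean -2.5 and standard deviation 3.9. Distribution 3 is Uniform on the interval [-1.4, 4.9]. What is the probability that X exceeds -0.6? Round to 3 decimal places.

Conditional on each component, P(X > -0.6): 1: 1; 2: 0.313066; 3: 0.873016.
By total probability, P(X > -0.6) = 0.54·1 + 0.25·0.313066 + 0.21·0.873016 = 0.8016.

0.802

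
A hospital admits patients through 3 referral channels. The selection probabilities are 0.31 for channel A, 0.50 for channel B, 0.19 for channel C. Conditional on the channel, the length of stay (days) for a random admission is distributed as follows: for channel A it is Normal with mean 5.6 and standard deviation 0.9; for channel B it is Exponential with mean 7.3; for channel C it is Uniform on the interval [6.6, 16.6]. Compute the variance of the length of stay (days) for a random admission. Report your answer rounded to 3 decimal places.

Per component, A: μ=5.6, E[X²]=32.17; B: μ=7.3, E[X²]=106.58; C: μ=11.6, E[X²]=142.893.
E[X] = 0.31·5.6 + 0.5·7.3 + 0.19·11.6 = 7.59.
E[X²] = 0.31·32.17 + 0.5·106.58 + 0.19·142.893 = 90.4124.
Var(X) = E[X²] − (E[X])² = 90.4124 − 57.6081 = 32.8043.

32.804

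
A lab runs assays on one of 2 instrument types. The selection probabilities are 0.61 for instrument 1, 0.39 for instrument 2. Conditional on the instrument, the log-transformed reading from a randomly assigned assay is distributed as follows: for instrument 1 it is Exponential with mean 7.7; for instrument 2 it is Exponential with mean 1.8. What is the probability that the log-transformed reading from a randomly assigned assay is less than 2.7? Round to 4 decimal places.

Conditional on each instrument, P(X < 2.7): 1: 0.295769; 2: 0.77687.
By total probability, P(X < 2.7) = 0.61·0.295769 + 0.39·0.77687 = 0.483399.

0.4834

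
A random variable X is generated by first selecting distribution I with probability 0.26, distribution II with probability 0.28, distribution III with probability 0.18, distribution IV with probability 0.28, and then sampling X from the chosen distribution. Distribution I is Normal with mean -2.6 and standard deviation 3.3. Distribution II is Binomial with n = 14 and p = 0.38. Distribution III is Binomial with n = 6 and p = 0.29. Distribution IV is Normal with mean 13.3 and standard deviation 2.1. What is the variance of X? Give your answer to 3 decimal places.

Per component, I: μ=-2.6, E[X²]=17.65; II: μ=5.32, E[X²]=31.6008; III: μ=1.74, E[X²]=4.263; IV: μ=13.3, E[X²]=181.3.
E[X] = 0.26·-2.6 + 0.28·5.32 + 0.18·1.74 + 0.28·13.3 = 4.8508.
E[X²] = 0.26·17.65 + 0.28·31.6008 + 0.18·4.263 + 0.28·181.3 = 64.9686.
Var(X) = E[X²] − (E[X])² = 64.9686 − 23.5303 = 41.4383.

41.438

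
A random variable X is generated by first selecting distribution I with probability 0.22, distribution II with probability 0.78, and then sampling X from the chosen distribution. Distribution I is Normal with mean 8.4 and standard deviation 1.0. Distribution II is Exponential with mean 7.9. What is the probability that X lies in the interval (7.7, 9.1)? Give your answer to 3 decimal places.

Conditional on each component, P(7.7 < X < 9.1): I: 0.516073; II: 0.0612756.
By total probability, P(7.7 < X < 9.1) = 0.22·0.516073 + 0.78·0.0612756 = 0.161331.

0.161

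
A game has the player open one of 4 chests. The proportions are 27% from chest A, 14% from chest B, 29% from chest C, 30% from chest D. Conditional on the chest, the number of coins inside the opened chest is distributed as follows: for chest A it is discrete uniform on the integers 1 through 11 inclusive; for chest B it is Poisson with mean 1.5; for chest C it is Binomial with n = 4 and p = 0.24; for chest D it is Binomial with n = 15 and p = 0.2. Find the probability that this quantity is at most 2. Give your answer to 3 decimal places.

Conditional on each chest, P(X ≤ 2): A: 0.181818; B: 0.808847; C: 0.954657; D: 0.398023.
By total probability, P(X ≤ 2) = 0.27·0.181818 + 0.14·0.808847 + 0.29·0.954657 + 0.3·0.398023 = 0.558587.

0.559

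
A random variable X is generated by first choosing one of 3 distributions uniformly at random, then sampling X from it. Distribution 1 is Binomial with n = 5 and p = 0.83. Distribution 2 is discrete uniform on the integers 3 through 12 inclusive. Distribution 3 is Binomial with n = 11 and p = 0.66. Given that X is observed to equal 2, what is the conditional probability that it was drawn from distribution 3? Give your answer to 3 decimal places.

Likelihoods P(X=2 | ·): 1: 0.0338457; 2: 0; 3: 0.00145466.
Posterior ∝ prior × likelihood. Numerator for 3: 0.333333·0.00145466 = 0.000484886.
Normalizing constant: 0.333333·0.0338457 + 0.333333·0 + 0.333333·0.00145466 = 0.0117668.
P(3 | observation) = 0.000484886 / 0.0117668 = 0.0412081.

0.041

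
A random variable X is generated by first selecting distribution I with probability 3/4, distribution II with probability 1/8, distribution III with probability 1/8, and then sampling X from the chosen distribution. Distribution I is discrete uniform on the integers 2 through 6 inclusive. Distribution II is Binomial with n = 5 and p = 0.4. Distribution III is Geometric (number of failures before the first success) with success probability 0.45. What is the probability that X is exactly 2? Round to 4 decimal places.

0.2102

Conditional on each component, P(X = 2): I: 0.2; II: 0.3456; III: 0.136125.
By total probability, P(X = 2) = 0.75·0.2 + 0.125·0.3456 + 0.125·0.136125 = 0.210216.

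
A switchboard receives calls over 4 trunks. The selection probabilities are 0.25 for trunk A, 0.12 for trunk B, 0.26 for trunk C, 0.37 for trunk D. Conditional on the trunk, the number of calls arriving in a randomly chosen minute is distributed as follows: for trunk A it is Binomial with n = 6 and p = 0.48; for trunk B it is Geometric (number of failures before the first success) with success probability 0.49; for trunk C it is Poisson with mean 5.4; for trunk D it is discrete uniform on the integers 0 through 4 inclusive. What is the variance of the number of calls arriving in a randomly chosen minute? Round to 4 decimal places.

Per component, A: μ=2.88, E[X²]=9.792; B: μ=1.04082, E[X²]=3.20741; C: μ=5.4, E[X²]=34.56; D: μ=2, E[X²]=6.
E[X] = 0.25·2.88 + 0.12·1.04082 + 0.26·5.4 + 0.37·2 = 2.9889.
E[X²] = 0.25·9.792 + 0.12·3.20741 + 0.26·34.56 + 0.37·6 = 14.0385.
Var(X) = E[X²] − (E[X])² = 14.0385 − 8.93351 = 5.10498.

5.1050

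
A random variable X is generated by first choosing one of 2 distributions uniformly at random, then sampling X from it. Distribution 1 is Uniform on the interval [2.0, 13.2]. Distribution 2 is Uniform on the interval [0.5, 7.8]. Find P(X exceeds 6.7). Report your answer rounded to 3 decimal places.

0.366

Conditional on each component, P(X > 6.7): 1: 0.580357; 2: 0.150685.
By total probability, P(X > 6.7) = 0.5·0.580357 + 0.5·0.150685 = 0.365521.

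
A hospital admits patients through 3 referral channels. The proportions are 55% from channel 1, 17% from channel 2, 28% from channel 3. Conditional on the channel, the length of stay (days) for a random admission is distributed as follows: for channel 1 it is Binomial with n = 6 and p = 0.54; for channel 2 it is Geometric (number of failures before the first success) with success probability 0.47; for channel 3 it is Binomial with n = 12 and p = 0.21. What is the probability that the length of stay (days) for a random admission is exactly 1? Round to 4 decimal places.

Conditional on each channel, P(X = 1): 1: 0.066732; 2: 0.2491; 3: 0.188494.
By total probability, P(X = 1) = 0.55·0.066732 + 0.17·0.2491 + 0.28·0.188494 = 0.131828.

0.1318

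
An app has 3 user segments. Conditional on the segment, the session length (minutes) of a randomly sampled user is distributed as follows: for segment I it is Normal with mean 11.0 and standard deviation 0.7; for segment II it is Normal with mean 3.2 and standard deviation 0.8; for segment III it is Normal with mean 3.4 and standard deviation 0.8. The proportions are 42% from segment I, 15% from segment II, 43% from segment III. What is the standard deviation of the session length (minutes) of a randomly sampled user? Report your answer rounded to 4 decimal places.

3.8528

Per component, I: μ=11, E[X²]=121.49; II: μ=3.2, E[X²]=10.88; III: μ=3.4, E[X²]=12.2.
E[X] = 0.42·11 + 0.15·3.2 + 0.43·3.4 = 6.562.
E[X²] = 0.42·121.49 + 0.15·10.88 + 0.43·12.2 = 57.9038.
Var(X) = E[X²] − (E[X])² = 57.9038 − 43.0598 = 14.844.
SD(X) = √14.844 = 3.85279.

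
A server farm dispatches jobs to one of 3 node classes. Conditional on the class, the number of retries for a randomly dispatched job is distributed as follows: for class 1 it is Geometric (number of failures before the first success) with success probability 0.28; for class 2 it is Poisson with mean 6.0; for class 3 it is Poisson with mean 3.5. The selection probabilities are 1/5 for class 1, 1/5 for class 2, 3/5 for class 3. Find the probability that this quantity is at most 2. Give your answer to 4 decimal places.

0.3303

Conditional on each class, P(X ≤ 2): 1: 0.626752; 2: 0.0619688; 3: 0.320847.
By total probability, P(X ≤ 2) = 0.2·0.626752 + 0.2·0.0619688 + 0.6·0.320847 = 0.330252.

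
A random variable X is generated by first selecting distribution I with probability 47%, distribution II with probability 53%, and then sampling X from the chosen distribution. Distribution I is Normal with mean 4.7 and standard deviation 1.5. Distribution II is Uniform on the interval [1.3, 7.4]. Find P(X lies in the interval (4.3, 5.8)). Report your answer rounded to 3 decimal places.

Conditional on each component, P(4.3 < X < 5.8): I: 0.37346; II: 0.245902.
By total probability, P(4.3 < X < 5.8) = 0.47·0.37346 + 0.53·0.245902 = 0.305854.

0.306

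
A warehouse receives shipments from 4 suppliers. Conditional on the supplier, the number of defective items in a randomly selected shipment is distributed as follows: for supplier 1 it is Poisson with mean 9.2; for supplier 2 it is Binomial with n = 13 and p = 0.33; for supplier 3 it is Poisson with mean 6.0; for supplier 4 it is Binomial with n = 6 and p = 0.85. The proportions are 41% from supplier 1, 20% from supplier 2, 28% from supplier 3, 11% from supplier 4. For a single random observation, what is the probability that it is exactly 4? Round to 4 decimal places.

0.1154

Conditional on each supplier, P(X = 4): 1: 0.03016; 2: 0.230693; 3: 0.133853; 4: 0.176177.
By total probability, P(X = 4) = 0.41·0.03016 + 0.2·0.230693 + 0.28·0.133853 + 0.11·0.176177 = 0.115362.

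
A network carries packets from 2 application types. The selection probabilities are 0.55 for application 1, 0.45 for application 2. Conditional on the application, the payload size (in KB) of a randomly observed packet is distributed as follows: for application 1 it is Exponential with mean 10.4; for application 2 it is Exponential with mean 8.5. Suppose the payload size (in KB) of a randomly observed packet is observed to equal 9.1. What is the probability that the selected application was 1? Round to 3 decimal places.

Likelihoods f(9.1 | ·): 1: 0.0400829; 2: 0.0403302.
Posterior ∝ prior × likelihood. Numerator for 1: 0.55·0.0400829 = 0.0220456.
Normalizing constant: 0.55·0.0400829 + 0.45·0.0403302 = 0.0401942.
P(1 | observation) = 0.0220456 / 0.0401942 = 0.548477.

0.548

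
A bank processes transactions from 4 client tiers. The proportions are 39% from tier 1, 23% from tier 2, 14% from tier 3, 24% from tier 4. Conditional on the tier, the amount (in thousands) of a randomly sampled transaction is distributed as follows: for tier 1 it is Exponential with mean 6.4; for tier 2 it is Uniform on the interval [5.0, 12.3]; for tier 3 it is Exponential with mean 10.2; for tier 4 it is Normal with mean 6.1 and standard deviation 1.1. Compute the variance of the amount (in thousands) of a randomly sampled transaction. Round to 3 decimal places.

34.104

Per component, 1: μ=6.4, E[X²]=81.92; 2: μ=8.65, E[X²]=79.2633; 3: μ=10.2, E[X²]=208.08; 4: μ=6.1, E[X²]=38.42.
E[X] = 0.39·6.4 + 0.23·8.65 + 0.14·10.2 + 0.24·6.1 = 7.3775.
E[X²] = 0.39·81.92 + 0.23·79.2633 + 0.14·208.08 + 0.24·38.42 = 88.5314.
Var(X) = E[X²] − (E[X])² = 88.5314 − 54.4275 = 34.1039.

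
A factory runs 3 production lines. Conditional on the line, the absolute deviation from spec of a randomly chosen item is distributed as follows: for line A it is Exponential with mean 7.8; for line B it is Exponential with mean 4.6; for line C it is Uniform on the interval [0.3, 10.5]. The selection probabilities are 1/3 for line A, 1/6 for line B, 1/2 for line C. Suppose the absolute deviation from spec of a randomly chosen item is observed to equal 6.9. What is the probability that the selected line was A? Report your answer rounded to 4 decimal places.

Likelihoods f(6.9 | ·): A: 0.0529324; B: 0.0485066; C: 0.0980392.
Posterior ∝ prior × likelihood. Numerator for A: 0.333333·0.0529324 = 0.0176441.
Normalizing constant: 0.333333·0.0529324 + 0.166667·0.0485066 + 0.5·0.0980392 = 0.0747482.
P(A | observation) = 0.0176441 / 0.0747482 = 0.236048.

0.2360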